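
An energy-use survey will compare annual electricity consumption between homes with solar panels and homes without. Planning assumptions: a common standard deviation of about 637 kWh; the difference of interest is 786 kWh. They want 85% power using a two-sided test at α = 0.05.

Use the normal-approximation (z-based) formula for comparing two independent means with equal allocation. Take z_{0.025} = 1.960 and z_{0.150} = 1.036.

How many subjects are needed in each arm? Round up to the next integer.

n = 12 per group

n = (z_{α/2} + z_β)² · (σ₁² + σ₂²) / δ²
  = (1.960 + 1.036)² · (2·637² = 811538) / 786²
  = 8.9760 · 811538 / 617796
  = 11.79
Round up → n = 12 per group.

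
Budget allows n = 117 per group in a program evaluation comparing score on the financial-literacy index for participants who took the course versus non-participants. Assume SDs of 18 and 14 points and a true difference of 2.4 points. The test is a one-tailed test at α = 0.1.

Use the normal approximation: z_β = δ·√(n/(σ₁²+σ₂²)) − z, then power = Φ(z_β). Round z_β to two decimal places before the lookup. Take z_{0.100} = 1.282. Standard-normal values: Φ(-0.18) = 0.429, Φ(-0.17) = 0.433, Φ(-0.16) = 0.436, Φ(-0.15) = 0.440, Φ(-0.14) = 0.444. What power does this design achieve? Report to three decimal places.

z_β = δ·√(n/(σ₁²+σ₂²)) − z_α
    = 2.4 · √(117/520) − 1.282
    = 2.4 · 0.47434 − 1.282
    = 1.1384 − 1.282 = -0.1436 → -0.14
Power = Φ(-0.14) = 0.444.

Power ≈ 0.444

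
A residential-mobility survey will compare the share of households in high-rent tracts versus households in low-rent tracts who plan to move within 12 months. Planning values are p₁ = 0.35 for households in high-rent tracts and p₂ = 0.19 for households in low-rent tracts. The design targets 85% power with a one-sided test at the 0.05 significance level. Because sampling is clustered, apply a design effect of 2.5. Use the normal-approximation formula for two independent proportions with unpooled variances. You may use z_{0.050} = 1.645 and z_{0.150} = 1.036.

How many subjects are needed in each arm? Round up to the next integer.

n = 268 per group

n = (z_α + z_β)² · [p₁(1−p₁) + p₂(1−p₂)] / (p₁ − p₂)²
  = (1.645 + 1.036)² · (0.35·0.65 + 0.19·0.81) / (0.16)²
  = (2.681)² · (0.2275 + 0.1539) / 0.0256
  = 7.1878 · 0.3814 / 0.0256
  = 107.09
Design effect: 2.5 × 107.09 = 267.72.
Round up → n = 268 per group.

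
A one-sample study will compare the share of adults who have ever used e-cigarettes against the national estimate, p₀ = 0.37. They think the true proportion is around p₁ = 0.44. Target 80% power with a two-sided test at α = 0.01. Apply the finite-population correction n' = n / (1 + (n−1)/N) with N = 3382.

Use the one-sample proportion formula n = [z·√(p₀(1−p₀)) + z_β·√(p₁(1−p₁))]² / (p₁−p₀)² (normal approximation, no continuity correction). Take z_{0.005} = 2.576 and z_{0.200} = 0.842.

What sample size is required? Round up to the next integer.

n = 484

n = [z_{α/2}·√(p₀q₀) + z_β·√(p₁q₁)]² / (p₁ − p₀)²
  = [2.576·√(0.37·0.63) + 0.842·√(0.44·0.56)]² / (0.07)²
  = [2.576·0.4828 + 0.842·0.4964]² / 0.0049
  = [1.6617]² / 0.0049
  = 563.49
Finite-population correction (N = 3382): 563.49 / (1 + (563.49 − 1)/3382) = 483.14.
Round up → n = 484.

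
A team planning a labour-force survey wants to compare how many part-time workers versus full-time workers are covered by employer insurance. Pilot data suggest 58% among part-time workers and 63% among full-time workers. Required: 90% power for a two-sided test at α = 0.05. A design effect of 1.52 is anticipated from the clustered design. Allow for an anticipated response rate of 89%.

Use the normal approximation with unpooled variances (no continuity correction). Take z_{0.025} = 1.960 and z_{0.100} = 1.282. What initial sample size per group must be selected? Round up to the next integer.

n = (z_{α/2} + z_β)² · [p₁(1−p₁) + p₂(1−p₂)] / (p₁ − p₂)²
  = (1.960 + 1.282)² · (0.58·0.42 + 0.63·0.37) / (-0.05)²
  = (3.242)² · (0.2436 + 0.2331) / 0.0025
  = 10.5106 · 0.4767 / 0.0025
  = 2004.15
Design effect: 1.52 × 2004.15 = 3046.31.
Adjust for 89% response: 3046.31 / 0.89 = 3422.83.
Round up → n = 3423 per group.

n = 3423 per group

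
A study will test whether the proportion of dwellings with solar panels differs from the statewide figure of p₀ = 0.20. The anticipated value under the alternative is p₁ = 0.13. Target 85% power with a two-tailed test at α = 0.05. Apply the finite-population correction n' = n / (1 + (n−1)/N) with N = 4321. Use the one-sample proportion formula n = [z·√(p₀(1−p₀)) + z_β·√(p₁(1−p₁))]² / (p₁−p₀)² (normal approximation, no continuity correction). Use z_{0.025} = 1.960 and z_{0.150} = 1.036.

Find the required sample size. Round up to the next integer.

n = [z_{α/2}·√(p₀q₀) + z_β·√(p₁q₁)]² / (p₁ − p₀)²
  = [1.960·√(0.20·0.80) + 1.036·√(0.13·0.87)]² / (-0.07)²
  = [1.960·0.4000 + 1.036·0.3363]² / 0.0049
  = [1.1324]² / 0.0049
  = 261.70
Finite-population correction (N = 4321): 261.70 / (1 + (261.70 − 1)/4321) = 246.81.
Round up → n = 247.

n = 247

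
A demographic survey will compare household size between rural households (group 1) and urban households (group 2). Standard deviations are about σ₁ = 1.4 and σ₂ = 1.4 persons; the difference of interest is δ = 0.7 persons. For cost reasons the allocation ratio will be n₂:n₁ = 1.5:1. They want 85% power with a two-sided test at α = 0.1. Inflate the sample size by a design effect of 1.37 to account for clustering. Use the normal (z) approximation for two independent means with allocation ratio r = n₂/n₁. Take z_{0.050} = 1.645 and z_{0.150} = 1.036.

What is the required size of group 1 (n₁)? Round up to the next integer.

n₁ = (z_{α/2} + z_β)² · (σ₁² + σ₂²/r) / δ²
   = (1.645 + 1.036)² · (1.4² + 1.4²/1.5) / 0.7²
   = 7.1878 · (1.96 + 1.3067) / 0.49
   = 7.1878 · 3.2667 / 0.49
   = 47.92
Design effect: 1.37 × 47.92 = 65.65.
Round up → n₁ = 66; n₂ = r·n₁ = 1.5 × 66 = 99.

n₁ = 66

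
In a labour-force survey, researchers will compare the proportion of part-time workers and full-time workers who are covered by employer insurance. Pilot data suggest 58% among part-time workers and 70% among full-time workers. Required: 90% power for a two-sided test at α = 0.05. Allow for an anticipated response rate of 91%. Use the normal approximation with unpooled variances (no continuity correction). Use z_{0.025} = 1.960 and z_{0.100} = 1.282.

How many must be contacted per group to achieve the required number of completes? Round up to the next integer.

n = (z_{α/2} + z_β)² · [p₁(1−p₁) + p₂(1−p₂)] / (p₁ − p₂)²
  = (1.960 + 1.282)² · (0.58·0.42 + 0.70·0.30) / (-0.12)²
  = (3.242)² · (0.2436 + 0.2100) / 0.0144
  = 10.5106 · 0.4536 / 0.0144
  = 331.08
Adjust for 91% response: 331.08 / 0.91 = 363.83.
Round up → n = 364 per group.

n = 364 per group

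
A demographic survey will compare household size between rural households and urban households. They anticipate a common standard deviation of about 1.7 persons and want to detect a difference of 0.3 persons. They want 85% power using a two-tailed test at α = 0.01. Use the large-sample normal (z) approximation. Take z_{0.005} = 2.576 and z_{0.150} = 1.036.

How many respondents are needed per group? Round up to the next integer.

n = 838 per group

n = (z_{α/2} + z_β)² · (σ₁² + σ₂²) / δ²
  = (2.576 + 1.036)² · (2·1.7² = 5.78) / 0.3²
  = 13.0465 · 5.78 / 0.09
  = 837.88
Round up → n = 838 per group.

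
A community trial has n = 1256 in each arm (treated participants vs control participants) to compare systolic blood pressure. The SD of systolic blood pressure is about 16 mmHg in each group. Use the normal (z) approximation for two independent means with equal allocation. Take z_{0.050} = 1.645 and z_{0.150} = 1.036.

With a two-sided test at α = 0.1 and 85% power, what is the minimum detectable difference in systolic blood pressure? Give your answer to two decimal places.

Minimum detectable difference ≈ 1.71 mmHg

δ = (z_{α/2} + z_β) · √((σ₁²+σ₂²)/n)
  = (1.645 + 1.036) · √(512/1256)
  = 2.681 · √0.40764
  = 2.681 · 0.6385
  = 1.7117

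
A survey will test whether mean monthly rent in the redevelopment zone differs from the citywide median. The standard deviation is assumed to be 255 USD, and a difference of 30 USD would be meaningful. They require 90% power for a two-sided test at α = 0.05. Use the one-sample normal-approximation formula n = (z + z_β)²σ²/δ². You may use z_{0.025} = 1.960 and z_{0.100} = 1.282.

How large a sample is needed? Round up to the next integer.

n = (z_{α/2} + z_β)² · σ² / δ²
  = (1.960 + 1.282)² · 255² / 30²
  = 10.5106 · 65025 / 900
  = 759.39
Round up → n = 760.

n = 760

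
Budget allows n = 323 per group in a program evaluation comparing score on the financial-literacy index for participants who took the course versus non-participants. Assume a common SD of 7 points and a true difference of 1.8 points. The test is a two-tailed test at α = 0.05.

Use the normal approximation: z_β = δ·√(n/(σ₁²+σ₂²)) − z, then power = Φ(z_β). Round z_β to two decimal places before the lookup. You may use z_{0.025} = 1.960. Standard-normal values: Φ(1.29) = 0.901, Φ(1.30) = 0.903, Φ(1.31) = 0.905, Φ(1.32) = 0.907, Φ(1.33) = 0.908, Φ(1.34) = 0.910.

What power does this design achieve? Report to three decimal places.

Power ≈ 0.905

z_β = δ·√(n/(σ₁²+σ₂²)) − z_{α/2}
    = 1.8 · √(323/98) − 1.960
    = 1.8 · 1.81547 − 1.960
    = 3.2678 − 1.960 = 1.3078 → 1.31
Power = Φ(1.31) = 0.905.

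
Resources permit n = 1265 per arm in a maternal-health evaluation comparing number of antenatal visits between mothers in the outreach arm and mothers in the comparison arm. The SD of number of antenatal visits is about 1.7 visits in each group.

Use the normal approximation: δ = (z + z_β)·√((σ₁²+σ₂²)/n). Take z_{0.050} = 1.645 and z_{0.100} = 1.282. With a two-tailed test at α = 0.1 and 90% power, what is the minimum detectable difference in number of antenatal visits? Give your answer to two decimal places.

Minimum detectable difference ≈ 0.20 visits

δ = (z_{α/2} + z_β) · √((σ₁²+σ₂²)/n)
  = (1.645 + 1.282) · √(5.78/1265)
  = 2.927 · √0.00457
  = 2.927 · 0.0676
  = 0.1979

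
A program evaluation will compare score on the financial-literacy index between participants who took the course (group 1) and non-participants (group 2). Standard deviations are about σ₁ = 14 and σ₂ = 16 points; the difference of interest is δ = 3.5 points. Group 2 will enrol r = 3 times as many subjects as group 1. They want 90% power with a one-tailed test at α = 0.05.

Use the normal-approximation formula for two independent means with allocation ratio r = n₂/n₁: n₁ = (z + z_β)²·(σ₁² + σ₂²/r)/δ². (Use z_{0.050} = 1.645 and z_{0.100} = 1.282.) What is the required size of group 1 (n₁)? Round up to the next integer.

n₁ = 197

n₁ = (z_α + z_β)² · (σ₁² + σ₂²/r) / δ²
   = (1.645 + 1.282)² · (14² + 16²/3) / 3.5²
   = 8.5673 · (196 + 85.3333) / 12.25
   = 8.5673 · 281.3333 / 12.25
   = 196.76
Round up → n₁ = 197; n₂ = r·n₁ = 3 × 197 = 591.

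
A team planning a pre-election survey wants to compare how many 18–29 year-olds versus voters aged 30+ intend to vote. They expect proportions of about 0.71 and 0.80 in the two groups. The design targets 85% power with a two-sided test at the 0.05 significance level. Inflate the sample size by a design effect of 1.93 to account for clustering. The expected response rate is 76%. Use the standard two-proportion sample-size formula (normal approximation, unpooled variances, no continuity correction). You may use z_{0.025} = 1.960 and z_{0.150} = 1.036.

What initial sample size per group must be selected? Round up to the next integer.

n = (z_{α/2} + z_β)² · [p₁(1−p₁) + p₂(1−p₂)] / (p₁ − p₂)²
  = (1.960 + 1.036)² · (0.71·0.29 + 0.80·0.20) / (-0.09)²
  = (2.996)² · (0.2059 + 0.1600) / 0.0081
  = 8.9760 · 0.3659 / 0.0081
  = 405.47
Design effect: 1.93 × 405.47 = 782.56.
Adjust for 76% response: 782.56 / 0.76 = 1029.69.
Round up → n = 1030 per group.

n = 1030 per group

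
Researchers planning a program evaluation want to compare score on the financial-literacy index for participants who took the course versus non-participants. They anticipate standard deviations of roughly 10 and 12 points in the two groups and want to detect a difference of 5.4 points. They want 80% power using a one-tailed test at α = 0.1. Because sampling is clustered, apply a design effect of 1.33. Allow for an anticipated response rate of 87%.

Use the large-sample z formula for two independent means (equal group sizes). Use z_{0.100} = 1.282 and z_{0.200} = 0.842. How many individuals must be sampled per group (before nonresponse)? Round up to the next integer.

n = (z_α + z_β)² · (σ₁² + σ₂²) / δ²
  = (1.282 + 0.842)² · (10² + 12² = 244) / 5.4²
  = 4.5114 · 244 / 29.16
  = 37.75
Design effect: 1.33 × 37.75 = 50.21.
Adjust for 87% response: 50.21 / 0.87 = 57.71.
Round up → n = 58 per group.

n = 58 per group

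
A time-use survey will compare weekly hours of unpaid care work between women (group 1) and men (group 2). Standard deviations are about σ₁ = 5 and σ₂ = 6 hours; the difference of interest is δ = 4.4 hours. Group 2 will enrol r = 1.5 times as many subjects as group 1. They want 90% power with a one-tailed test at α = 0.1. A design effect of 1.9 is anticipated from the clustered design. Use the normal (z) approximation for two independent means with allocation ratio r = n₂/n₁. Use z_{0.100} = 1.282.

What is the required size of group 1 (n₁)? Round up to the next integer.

n₁ = (z_α + z_β)² · (σ₁² + σ₂²/r) / δ²
   = (1.282 + 1.282)² · (5² + 6²/1.5) / 4.4²
   = 6.5741 · (25 + 24) / 19.36
   = 6.5741 · 49 / 19.36
   = 16.64
Design effect: 1.9 × 16.64 = 31.61.
Round up → n₁ = 32; n₂ = r·n₁ = 1.5 × 32 = 48.

n₁ = 32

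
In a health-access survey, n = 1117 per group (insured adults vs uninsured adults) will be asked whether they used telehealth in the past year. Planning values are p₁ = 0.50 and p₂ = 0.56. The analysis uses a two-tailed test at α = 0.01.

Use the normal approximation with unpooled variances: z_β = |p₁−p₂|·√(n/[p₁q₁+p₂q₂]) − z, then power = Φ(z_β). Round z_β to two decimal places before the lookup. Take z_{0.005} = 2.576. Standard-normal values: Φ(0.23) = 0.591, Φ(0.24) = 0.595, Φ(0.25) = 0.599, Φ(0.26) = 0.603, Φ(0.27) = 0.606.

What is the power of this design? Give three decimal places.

z_β = |p₁−p₂|·√(n/[p₁q₁+p₂q₂]) − z_{α/2}
    = 0.06 · √(1117/0.4964) − 2.576
    = 0.06 · 47.4363 − 2.576
    = 2.8462 − 2.576 = 0.2702 → 0.27
Power = Φ(0.27) = 0.606.

Power ≈ 0.606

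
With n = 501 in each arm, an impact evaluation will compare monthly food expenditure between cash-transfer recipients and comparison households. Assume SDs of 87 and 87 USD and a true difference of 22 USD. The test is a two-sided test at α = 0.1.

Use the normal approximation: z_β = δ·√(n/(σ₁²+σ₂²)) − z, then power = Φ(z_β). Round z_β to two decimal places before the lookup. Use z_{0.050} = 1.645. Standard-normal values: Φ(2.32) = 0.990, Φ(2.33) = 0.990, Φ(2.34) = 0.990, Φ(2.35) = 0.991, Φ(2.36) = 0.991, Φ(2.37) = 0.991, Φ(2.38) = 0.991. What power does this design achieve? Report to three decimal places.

z_β = δ·√(n/(σ₁²+σ₂²)) − z_{α/2}
    = 22 · √(501/15138) − 1.645
    = 22 · 0.18192 − 1.645
    = 4.0023 − 1.645 = 2.3573 → 2.36
Power = Φ(2.36) = 0.991.

Power ≈ 0.991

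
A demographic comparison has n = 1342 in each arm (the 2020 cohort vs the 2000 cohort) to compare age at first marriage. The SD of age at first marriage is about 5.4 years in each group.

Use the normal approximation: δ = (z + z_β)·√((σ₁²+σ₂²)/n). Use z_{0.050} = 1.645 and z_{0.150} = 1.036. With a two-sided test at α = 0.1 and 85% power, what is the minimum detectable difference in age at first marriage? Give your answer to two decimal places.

δ = (z_{α/2} + z_β) · √((σ₁²+σ₂²)/n)
  = (1.645 + 1.036) · √(58.32/1342)
  = 2.681 · √0.04346
  = 2.681 · 0.2085
  = 0.5589

Minimum detectable difference ≈ 0.56 years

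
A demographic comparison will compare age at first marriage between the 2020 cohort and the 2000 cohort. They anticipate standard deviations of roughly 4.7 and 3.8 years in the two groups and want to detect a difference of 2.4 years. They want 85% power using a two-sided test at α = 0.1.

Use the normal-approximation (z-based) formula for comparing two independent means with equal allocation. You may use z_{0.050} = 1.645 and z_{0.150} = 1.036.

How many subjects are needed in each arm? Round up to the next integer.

n = (z_{α/2} + z_β)² · (σ₁² + σ₂²) / δ²
  = (1.645 + 1.036)² · (4.7² + 3.8² = 36.53) / 2.4²
  = 7.1878 · 36.53 / 5.76
  = 45.58
Round up → n = 46 per group.

n = 46 per group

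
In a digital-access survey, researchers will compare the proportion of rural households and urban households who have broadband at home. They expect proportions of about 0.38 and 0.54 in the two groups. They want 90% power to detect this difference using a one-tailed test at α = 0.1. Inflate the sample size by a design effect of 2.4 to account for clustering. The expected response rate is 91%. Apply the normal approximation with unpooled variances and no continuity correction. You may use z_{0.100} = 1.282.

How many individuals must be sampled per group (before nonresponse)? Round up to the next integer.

n = 328 per group

n = (z_α + z_β)² · [p₁(1−p₁) + p₂(1−p₂)] / (p₁ − p₂)²
  = (1.282 + 1.282)² · (0.38·0.62 + 0.54·0.46) / (-0.16)²
  = (2.564)² · (0.2356 + 0.2484) / 0.0256
  = 6.5741 · 0.4840 / 0.0256
  = 124.29
Design effect: 2.4 × 124.29 = 298.30.
Adjust for 91% response: 298.30 / 0.91 = 327.80.
Round up → n = 328 per group.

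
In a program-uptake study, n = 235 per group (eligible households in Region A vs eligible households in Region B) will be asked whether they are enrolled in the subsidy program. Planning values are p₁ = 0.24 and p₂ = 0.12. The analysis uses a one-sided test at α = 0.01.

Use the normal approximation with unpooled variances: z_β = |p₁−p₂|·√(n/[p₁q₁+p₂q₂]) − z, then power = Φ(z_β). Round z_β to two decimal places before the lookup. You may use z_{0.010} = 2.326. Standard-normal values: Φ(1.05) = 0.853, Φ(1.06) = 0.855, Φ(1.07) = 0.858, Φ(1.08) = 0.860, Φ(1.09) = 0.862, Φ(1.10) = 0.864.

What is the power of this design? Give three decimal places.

Power ≈ 0.864

z_β = |p₁−p₂|·√(n/[p₁q₁+p₂q₂]) − z_α
    = 0.12 · √(235/0.2880) − 2.326
    = 0.12 · 28.5652 − 2.326
    = 3.4278 − 2.326 = 1.1018 → 1.10
Power = Φ(1.10) = 0.864.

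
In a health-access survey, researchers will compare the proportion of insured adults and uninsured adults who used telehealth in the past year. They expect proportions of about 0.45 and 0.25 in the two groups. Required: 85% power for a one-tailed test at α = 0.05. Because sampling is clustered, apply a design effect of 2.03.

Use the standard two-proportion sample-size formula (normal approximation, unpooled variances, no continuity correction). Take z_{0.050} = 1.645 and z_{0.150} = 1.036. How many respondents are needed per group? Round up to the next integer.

n = (z_α + z_β)² · [p₁(1−p₁) + p₂(1−p₂)] / (p₁ − p₂)²
  = (1.645 + 1.036)² · (0.45·0.55 + 0.25·0.75) / (0.20)²
  = (2.681)² · (0.2475 + 0.1875) / 0.0400
  = 7.1878 · 0.4350 / 0.0400
  = 78.17
Design effect: 2.03 × 78.17 = 158.68.
Round up → n = 159 per group.

n = 159 per group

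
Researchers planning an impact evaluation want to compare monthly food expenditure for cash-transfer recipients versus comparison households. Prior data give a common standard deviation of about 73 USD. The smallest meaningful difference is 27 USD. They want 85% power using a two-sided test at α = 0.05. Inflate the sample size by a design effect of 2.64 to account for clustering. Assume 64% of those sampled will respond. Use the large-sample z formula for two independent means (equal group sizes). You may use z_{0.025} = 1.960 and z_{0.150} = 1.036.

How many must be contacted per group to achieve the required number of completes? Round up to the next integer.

n = 542 per group

n = (z_{α/2} + z_β)² · (σ₁² + σ₂²) / δ²
  = (1.960 + 1.036)² · (2·73² = 10658) / 27²
  = 8.9760 · 10658 / 729
  = 131.23
Design effect: 2.64 × 131.23 = 346.45.
Adjust for 64% response: 346.45 / 0.64 = 541.32.
Round up → n = 542 per group.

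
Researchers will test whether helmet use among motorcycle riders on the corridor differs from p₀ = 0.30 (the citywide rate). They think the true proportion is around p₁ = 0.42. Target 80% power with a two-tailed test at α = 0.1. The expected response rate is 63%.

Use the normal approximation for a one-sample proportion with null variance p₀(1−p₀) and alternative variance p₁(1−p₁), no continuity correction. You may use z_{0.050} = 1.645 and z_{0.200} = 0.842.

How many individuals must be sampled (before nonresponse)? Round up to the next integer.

n = [z_{α/2}·√(p₀q₀) + z_β·√(p₁q₁)]² / (p₁ − p₀)²
  = [1.645·√(0.30·0.70) + 0.842·√(0.42·0.58)]² / (0.12)²
  = [1.645·0.4583 + 0.842·0.4936]² / 0.0144
  = [1.1694]² / 0.0144
  = 94.97
Adjust for 63% response: 94.97 / 0.63 = 150.74.
Round up → n = 151.

n = 151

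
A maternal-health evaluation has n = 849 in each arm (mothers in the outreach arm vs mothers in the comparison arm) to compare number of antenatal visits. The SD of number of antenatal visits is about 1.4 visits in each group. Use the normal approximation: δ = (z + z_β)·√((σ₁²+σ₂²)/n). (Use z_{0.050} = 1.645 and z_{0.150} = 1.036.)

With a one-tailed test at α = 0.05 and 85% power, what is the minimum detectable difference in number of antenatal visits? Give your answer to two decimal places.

Minimum detectable difference ≈ 0.18 visits

δ = (z_α + z_β) · √((σ₁²+σ₂²)/n)
  = (1.645 + 1.036) · √(3.92/849)
  = 2.681 · √0.00462
  = 2.681 · 0.0679
  = 0.1822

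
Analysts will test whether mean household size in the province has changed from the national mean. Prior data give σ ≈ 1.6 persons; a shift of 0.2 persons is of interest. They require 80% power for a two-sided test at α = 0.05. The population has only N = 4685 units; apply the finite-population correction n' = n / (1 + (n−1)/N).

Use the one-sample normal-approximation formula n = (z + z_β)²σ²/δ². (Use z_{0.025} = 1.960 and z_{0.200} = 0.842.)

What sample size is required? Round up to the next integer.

n = (z_{α/2} + z_β)² · σ² / δ²
  = (1.960 + 0.842)² · 1.6² / 0.2²
  = 7.8512 · 2.56 / 0.04
  = 502.48
Finite-population correction (N = 4685): 502.48 / (1 + (502.48 − 1)/4685) = 453.89.
Round up → n = 454.

n = 454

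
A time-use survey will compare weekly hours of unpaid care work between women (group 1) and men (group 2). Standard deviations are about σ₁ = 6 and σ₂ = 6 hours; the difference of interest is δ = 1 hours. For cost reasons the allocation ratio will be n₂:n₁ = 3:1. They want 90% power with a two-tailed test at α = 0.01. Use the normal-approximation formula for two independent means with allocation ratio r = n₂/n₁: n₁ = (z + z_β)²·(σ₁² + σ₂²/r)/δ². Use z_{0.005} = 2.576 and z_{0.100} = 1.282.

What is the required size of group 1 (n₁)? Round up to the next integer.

n₁ = 715

n₁ = (z_{α/2} + z_β)² · (σ₁² + σ₂²/r) / δ²
   = (2.576 + 1.282)² · (6² + 6²/3) / 1²
   = 14.8842 · (36 + 12) / 1
   = 14.8842 · 48 / 1
   = 714.44
Round up → n₁ = 715; n₂ = r·n₁ = 3 × 715 = 2145.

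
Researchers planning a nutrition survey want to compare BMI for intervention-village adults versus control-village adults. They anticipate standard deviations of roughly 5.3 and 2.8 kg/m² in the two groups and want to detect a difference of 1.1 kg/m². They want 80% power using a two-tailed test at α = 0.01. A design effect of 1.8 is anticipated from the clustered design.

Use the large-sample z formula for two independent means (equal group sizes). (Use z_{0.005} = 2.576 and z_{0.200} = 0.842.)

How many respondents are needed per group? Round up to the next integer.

n = (z_{α/2} + z_β)² · (σ₁² + σ₂²) / δ²
  = (2.576 + 0.842)² · (5.3² + 2.8² = 35.93) / 1.1²
  = 11.6827 · 35.93 / 1.21
  = 346.91
Design effect: 1.8 × 346.91 = 624.44.
Round up → n = 625 per group.

n = 625 per group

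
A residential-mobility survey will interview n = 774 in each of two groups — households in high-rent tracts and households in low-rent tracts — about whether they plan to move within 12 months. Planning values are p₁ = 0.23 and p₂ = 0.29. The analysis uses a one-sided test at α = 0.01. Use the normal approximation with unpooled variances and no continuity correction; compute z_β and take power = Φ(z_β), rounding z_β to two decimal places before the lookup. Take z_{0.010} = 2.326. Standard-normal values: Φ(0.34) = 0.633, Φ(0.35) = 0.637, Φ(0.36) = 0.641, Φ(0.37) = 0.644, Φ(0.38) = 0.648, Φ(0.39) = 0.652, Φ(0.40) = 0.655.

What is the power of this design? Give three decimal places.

Power ≈ 0.644

z_β = |p₁−p₂|·√(n/[p₁q₁+p₂q₂]) − z_α
    = 0.06 · √(774/0.3830) − 2.326
    = 0.06 · 44.9543 − 2.326
    = 2.6973 − 2.326 = 0.3713 → 0.37
Power = Φ(0.37) = 0.644.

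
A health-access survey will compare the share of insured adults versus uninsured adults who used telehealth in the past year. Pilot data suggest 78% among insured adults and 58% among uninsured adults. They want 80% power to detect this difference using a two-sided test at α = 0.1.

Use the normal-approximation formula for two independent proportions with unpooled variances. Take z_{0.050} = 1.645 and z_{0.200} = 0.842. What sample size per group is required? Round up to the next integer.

n = 65 per group

n = (z_{α/2} + z_β)² · [p₁(1−p₁) + p₂(1−p₂)] / (p₁ − p₂)²
  = (1.645 + 0.842)² · (0.78·0.22 + 0.58·0.42) / (0.20)²
  = (2.487)² · (0.1716 + 0.2436) / 0.0400
  = 6.1852 · 0.4152 / 0.0400
  = 64.20
Round up → n = 65 per group.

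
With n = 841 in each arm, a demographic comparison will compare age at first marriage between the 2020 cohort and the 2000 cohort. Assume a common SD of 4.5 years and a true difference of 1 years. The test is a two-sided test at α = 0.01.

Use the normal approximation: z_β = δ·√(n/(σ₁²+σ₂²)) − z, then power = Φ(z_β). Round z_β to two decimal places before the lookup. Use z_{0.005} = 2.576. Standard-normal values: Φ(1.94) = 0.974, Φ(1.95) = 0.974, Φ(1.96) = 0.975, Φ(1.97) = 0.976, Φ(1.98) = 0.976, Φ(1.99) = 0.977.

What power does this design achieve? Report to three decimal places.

Power ≈ 0.976

z_β = δ·√(n/(σ₁²+σ₂²)) − z_{α/2}
    = 1 · √(841/40.5) − 2.576
    = 1 · 4.55691 − 2.576
    = 4.5569 − 2.576 = 1.9809 → 1.98
Power = Φ(1.98) = 0.976.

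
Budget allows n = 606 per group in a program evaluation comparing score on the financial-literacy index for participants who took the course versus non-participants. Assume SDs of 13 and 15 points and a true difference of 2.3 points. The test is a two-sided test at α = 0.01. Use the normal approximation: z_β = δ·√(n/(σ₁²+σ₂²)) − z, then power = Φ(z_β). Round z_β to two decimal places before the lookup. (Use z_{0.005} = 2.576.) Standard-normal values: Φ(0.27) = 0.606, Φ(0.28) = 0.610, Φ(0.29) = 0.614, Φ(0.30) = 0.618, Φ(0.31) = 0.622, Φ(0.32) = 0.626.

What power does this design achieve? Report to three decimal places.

Power ≈ 0.610

z_β = δ·√(n/(σ₁²+σ₂²)) − z_{α/2}
    = 2.3 · √(606/394) − 2.576
    = 2.3 · 1.24019 − 2.576
    = 2.8524 − 2.576 = 0.2764 → 0.28
Power = Φ(0.28) = 0.610.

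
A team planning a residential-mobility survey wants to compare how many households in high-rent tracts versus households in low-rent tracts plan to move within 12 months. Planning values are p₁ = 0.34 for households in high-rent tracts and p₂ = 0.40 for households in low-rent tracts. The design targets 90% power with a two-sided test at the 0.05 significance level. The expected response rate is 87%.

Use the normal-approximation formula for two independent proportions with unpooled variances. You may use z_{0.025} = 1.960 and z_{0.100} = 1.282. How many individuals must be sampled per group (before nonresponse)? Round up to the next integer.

n = 1559 per group

n = (z_{α/2} + z_β)² · [p₁(1−p₁) + p₂(1−p₂)] / (p₁ − p₂)²
  = (1.960 + 1.282)² · (0.34·0.66 + 0.40·0.60) / (-0.06)²
  = (3.242)² · (0.2244 + 0.2400) / 0.0036
  = 10.5106 · 0.4644 / 0.0036
  = 1355.86
Adjust for 87% response: 1355.86 / 0.87 = 1558.46.
Round up → n = 1559 per group.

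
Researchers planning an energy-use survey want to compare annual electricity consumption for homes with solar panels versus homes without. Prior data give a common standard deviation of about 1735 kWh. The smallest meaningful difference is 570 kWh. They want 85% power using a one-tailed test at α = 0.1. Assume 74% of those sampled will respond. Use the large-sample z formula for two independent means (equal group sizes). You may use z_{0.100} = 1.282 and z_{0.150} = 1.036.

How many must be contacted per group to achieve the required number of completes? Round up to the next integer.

n = 135 per group

n = (z_α + z_β)² · (σ₁² + σ₂²) / δ²
  = (1.282 + 1.036)² · (2·1735² = 6020450) / 570²
  = 5.3731 · 6020450 / 324900
  = 99.56
Adjust for 74% response: 99.56 / 0.74 = 134.55.
Round up → n = 135 per group.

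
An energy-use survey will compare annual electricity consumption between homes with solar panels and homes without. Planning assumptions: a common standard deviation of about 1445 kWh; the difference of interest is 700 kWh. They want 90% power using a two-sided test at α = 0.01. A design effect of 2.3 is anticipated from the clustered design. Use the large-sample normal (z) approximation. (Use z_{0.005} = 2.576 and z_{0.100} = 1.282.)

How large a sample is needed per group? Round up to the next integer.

n = 292 per group

n = (z_{α/2} + z_β)² · (σ₁² + σ₂²) / δ²
  = (2.576 + 1.282)² · (2·1445² = 4176050) / 700²
  = 14.8842 · 4176050 / 490000
  = 126.85
Design effect: 2.3 × 126.85 = 291.76.
Round up → n = 292 per group.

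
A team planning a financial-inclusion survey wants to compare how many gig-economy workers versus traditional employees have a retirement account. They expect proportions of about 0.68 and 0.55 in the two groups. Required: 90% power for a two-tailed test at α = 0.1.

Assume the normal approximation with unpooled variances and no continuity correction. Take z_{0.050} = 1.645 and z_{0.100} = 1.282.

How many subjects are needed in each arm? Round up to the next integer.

n = (z_{α/2} + z_β)² · [p₁(1−p₁) + p₂(1−p₂)] / (p₁ − p₂)²
  = (1.645 + 1.282)² · (0.68·0.32 + 0.55·0.45) / (0.13)²
  = (2.927)² · (0.2176 + 0.2475) / 0.0169
  = 8.5673 · 0.4651 / 0.0169
  = 235.78
Round up → n = 236 per group.

n = 236 per group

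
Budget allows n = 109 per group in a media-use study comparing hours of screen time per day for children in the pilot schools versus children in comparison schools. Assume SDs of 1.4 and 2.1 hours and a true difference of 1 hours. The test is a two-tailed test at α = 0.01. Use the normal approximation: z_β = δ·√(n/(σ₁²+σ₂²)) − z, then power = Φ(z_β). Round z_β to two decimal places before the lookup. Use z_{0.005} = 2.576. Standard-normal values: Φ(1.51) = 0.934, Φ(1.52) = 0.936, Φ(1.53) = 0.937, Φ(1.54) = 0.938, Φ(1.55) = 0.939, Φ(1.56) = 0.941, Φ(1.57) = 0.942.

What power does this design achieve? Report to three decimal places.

z_β = δ·√(n/(σ₁²+σ₂²)) − z_{α/2}
    = 1 · √(109/6.37) − 2.576
    = 1 · 4.13660 − 2.576
    = 4.1366 − 2.576 = 1.5606 → 1.56
Power = Φ(1.56) = 0.941.

Power ≈ 0.941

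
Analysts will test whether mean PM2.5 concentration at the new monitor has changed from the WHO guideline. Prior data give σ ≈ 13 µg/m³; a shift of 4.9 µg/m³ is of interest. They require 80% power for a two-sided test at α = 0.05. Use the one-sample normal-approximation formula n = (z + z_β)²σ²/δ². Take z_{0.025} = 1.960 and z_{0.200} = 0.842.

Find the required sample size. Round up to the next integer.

n = 56

n = (z_{α/2} + z_β)² · σ² / δ²
  = (1.960 + 0.842)² · 13² / 4.9²
  = 7.8512 · 169 / 24.01
  = 55.26
Round up → n = 56.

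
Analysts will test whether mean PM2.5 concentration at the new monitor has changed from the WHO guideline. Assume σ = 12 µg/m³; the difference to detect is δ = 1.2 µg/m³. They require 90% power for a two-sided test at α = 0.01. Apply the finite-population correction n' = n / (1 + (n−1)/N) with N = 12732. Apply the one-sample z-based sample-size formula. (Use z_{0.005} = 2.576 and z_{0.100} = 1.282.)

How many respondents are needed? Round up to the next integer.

n = 1333

n = (z_{α/2} + z_β)² · σ² / δ²
  = (2.576 + 1.282)² · 12² / 1.2²
  = 14.8842 · 144 / 1.44
  = 1488.42
Finite-population correction (N = 12732): 1488.42 / (1 + (1488.42 − 1)/12732) = 1332.72.
Round up → n = 1333.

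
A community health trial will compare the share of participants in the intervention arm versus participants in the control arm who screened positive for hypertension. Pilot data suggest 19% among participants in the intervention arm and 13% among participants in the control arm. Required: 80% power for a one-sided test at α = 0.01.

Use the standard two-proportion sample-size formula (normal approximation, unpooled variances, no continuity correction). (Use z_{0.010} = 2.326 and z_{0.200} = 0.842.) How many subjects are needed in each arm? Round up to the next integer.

n = (z_α + z_β)² · [p₁(1−p₁) + p₂(1−p₂)] / (p₁ − p₂)²
  = (2.326 + 0.842)² · (0.19·0.81 + 0.13·0.87) / (0.06)²
  = (3.168)² · (0.1539 + 0.1131) / 0.0036
  = 10.0362 · 0.2670 / 0.0036
  = 744.35
Round up → n = 745 per group.

n = 745 per group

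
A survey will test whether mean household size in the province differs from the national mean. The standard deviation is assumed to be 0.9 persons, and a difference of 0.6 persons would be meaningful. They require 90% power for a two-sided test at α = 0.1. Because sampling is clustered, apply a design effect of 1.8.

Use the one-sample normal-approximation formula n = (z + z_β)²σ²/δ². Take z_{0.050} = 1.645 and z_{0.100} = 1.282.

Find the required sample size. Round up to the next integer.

n = 35

n = (z_{α/2} + z_β)² · σ² / δ²
  = (1.645 + 1.282)² · 0.9² / 0.6²
  = 8.5673 · 0.81 / 0.36
  = 19.28
Design effect: 1.8 × 19.28 = 34.70.
Round up → n = 35.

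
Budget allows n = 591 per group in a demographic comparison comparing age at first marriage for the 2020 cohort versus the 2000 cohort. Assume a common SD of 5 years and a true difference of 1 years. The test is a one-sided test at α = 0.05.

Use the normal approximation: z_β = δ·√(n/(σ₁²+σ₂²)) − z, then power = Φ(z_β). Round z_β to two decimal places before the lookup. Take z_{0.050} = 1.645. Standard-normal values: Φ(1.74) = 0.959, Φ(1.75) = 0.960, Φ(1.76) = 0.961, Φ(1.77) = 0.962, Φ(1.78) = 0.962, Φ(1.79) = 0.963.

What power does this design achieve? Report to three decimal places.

Power ≈ 0.963

z_β = δ·√(n/(σ₁²+σ₂²)) − z_α
    = 1 · √(591/50) − 1.645
    = 1 · 3.43802 − 1.645
    = 3.4380 − 1.645 = 1.7930 → 1.79
Power = Φ(1.79) = 0.963.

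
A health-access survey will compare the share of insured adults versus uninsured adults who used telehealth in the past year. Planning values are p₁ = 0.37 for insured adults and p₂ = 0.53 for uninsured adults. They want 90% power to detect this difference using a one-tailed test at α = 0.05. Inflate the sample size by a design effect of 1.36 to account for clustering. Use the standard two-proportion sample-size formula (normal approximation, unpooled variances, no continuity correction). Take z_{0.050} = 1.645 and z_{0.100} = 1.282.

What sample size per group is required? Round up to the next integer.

n = (z_α + z_β)² · [p₁(1−p₁) + p₂(1−p₂)] / (p₁ − p₂)²
  = (1.645 + 1.282)² · (0.37·0.63 + 0.53·0.47) / (-0.16)²
  = (2.927)² · (0.2331 + 0.2491) / 0.0256
  = 8.5673 · 0.4822 / 0.0256
  = 161.37
Design effect: 1.36 × 161.37 = 219.47.
Round up → n = 220 per group.

n = 220 per group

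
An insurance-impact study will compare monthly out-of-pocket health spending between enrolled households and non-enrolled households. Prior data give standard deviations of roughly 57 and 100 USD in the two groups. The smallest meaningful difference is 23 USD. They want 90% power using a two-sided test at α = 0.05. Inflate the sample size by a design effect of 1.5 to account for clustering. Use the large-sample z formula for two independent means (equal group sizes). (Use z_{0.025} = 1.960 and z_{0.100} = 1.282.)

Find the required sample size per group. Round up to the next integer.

n = 395 per group

n = (z_{α/2} + z_β)² · (σ₁² + σ₂²) / δ²
  = (1.960 + 1.282)² · (57² + 100² = 13249) / 23²
  = 10.5106 · 13249 / 529
  = 263.24
Design effect: 1.5 × 263.24 = 394.86.
Round up → n = 395 per group.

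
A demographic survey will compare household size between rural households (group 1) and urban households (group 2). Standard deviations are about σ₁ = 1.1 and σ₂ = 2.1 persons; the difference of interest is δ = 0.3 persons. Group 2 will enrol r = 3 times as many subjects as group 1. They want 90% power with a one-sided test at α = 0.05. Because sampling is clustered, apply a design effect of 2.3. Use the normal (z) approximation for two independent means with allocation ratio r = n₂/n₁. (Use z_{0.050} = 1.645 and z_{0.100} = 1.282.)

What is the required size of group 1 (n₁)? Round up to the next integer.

n₁ = (z_α + z_β)² · (σ₁² + σ₂²/r) / δ²
   = (1.645 + 1.282)² · (1.1² + 2.1²/3) / 0.3²
   = 8.5673 · (1.21 + 1.47) / 0.09
   = 8.5673 · 2.68 / 0.09
   = 255.12
Design effect: 2.3 × 255.12 = 586.77.
Round up → n₁ = 587; n₂ = r·n₁ = 3 × 587 = 1761.

n₁ = 587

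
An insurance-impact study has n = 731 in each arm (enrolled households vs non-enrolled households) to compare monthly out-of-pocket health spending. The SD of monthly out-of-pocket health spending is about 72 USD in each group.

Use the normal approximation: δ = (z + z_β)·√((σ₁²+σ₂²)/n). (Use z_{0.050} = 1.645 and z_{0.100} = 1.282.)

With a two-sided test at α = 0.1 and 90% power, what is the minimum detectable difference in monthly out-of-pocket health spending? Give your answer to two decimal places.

δ = (z_{α/2} + z_β) · √((σ₁²+σ₂²)/n)
  = (1.645 + 1.282) · √(10368/731)
  = 2.927 · √14.1833
  = 2.927 · 3.7661
  = 11.0233

Minimum detectable difference ≈ 11.02 USD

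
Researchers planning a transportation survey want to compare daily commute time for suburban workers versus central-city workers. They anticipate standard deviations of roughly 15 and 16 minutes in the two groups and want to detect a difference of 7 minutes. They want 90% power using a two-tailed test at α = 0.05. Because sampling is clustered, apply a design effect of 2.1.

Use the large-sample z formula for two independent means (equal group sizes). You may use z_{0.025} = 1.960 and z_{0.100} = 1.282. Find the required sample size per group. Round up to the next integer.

n = (z_{α/2} + z_β)² · (σ₁² + σ₂²) / δ²
  = (1.960 + 1.282)² · (15² + 16² = 481) / 7²
  = 10.5106 · 481 / 49
  = 103.18
Design effect: 2.1 × 103.18 = 216.67.
Round up → n = 217 per group.

n = 217 per group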